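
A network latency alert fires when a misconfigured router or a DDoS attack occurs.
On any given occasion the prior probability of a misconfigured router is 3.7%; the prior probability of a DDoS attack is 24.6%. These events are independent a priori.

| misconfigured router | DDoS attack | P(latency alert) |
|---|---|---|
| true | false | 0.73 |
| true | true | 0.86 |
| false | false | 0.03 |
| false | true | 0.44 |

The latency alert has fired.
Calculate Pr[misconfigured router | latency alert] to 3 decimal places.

Pr[misconfigured router | latency alert] ≈ 0.183

P(latency alert) = 0.03·0.963·0.754 + 0.44·0.963·0.246 + 0.73·0.037·0.754 + 0.86·0.037·0.246 = 0.021783 + 0.104235 + 0.020366 + 0.007828 = 0.154212
The misconfigured router-present share is 0.020366 + 0.007828 = 0.028194.
Hence the posterior is 0.028194/0.154212 ≈ 0.183.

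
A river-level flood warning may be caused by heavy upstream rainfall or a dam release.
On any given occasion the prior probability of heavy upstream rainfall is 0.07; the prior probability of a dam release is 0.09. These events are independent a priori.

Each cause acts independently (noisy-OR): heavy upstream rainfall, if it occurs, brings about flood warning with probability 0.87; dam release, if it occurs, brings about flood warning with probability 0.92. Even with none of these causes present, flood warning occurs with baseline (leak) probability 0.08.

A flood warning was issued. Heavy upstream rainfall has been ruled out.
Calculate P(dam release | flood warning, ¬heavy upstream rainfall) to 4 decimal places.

Under noisy-OR, P(flood warning | causes) = 1 − (1−0.08)·∏(1−qᵢ) over the active causes.
Numerator (weight on configurations with dam release): 0.9264×0.09 = 0.083376
Denominator P(flood warning | ¬heavy upstream rainfall): 0.08×0.91 + 0.9264×0.09 = 0.156176
Posterior = 0.083376 / 0.156176 ≈ 0.5339

P(dam release | flood warning, ¬heavy upstream rainfall) ≈ 0.5339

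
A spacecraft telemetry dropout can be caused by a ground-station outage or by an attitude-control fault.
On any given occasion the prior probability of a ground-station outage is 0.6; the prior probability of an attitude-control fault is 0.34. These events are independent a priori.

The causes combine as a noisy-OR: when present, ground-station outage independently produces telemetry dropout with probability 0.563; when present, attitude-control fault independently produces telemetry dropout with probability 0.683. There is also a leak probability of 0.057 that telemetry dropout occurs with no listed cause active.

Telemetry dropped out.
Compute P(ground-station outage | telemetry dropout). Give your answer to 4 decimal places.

P(ground-station outage | telemetry dropout) ≈ 0.7879

Under noisy-OR, P(telemetry dropout | causes) = 1 − (1−0.057)·∏(1−qᵢ) over the active causes.
Sum P(telemetry dropout|·) weighted by the priors over the 4 (ground-station outage, attitude-control fault) configurations:
  P(telemetry dropout) = 0.057×0.4×0.66 + 0.701069×0.4×0.34 + 0.587909×0.6×0.66 + 0.869367×0.6×0.34
        = 0.015048 + 0.095345 + 0.232812 + 0.177351 = 0.520556
Keeping only the ground-station outage-present terms gives 0.410163, so
  P(ground-station outage | telemetry dropout) = 0.410163 / 0.520556 ≈ 0.7879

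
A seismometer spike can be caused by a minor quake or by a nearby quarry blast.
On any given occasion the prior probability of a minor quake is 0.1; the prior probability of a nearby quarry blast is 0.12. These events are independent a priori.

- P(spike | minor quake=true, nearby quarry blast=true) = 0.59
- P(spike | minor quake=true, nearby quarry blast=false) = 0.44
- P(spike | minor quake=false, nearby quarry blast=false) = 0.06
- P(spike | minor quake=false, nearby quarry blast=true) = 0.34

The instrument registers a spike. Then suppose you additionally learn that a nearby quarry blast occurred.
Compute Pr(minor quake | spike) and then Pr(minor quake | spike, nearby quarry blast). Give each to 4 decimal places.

Pr(minor quake | spike) ≈ 0.3522; Pr(minor quake | spike, nearby quarry blast) ≈ 0.1616

Numerator (weight on configurations with minor quake): 0.038720 + 0.007080 = 0.045800
The normalizing constant is 0.06×0.9×0.88 + 0.34×0.9×0.12 + 0.44×0.1×0.88 + 0.59×0.1×0.12 = 0.130040
P(minor quake | spike) = 0.045800/0.130040 ≈ 0.3522

Now also conditioning on nearby quarry blast=true:
P(spike | nearby quarry blast) = 0.34*0.9 + 0.59*0.1 = 0.306000 + 0.059000 = 0.365000
Of this, 0.059000 comes from 0.59*0.1 (the minor quake=true cases).
So P(minor quake | spike, nearby quarry blast) = 0.059000/0.365000 ≈ 0.1616.
This is intercausal reasoning (explaining away): once nearby quarry blast accounts for the spike, minor quake becomes less likely.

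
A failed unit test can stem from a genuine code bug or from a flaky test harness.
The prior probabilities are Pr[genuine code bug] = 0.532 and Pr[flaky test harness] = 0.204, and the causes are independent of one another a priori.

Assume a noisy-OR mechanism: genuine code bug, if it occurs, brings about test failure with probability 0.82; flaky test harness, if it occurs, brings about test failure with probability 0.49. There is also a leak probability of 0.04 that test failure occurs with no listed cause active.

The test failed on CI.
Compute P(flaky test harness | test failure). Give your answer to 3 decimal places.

P(flaky test harness | test failure) ≈ 0.288

Under noisy-OR, P(test failure | causes) = 1 − (1−0.04)·∏(1−qᵢ) over the active causes.
P(test failure) = 0.04*0.468*0.796 + 0.5104*0.468*0.204 + 0.8272*0.532*0.796 + 0.911872*0.532*0.204 = 0.014901 + 0.048729 + 0.350296 + 0.098964 = 0.512890
Of this, 0.147693 comes from 0.048729 + 0.098964 (the flaky test harness=true cases).
Hence the posterior is 0.147693/0.512890 ≈ 0.288.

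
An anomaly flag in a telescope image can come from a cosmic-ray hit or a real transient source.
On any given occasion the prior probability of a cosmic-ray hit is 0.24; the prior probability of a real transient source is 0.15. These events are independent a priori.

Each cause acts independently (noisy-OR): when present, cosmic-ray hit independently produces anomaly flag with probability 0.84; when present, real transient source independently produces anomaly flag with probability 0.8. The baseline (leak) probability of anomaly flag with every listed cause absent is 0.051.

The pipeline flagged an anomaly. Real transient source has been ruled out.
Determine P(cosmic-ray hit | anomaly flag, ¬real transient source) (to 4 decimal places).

P(cosmic-ray hit | anomaly flag, ¬real transient source) ≈ 0.8400

Under noisy-OR, P(anomaly flag | causes) = 1 − (1−0.051)·∏(1−qᵢ) over the active causes.
Weight on cosmic-ray hit=true, given the evidence: 0.84816×0.24 = 0.203558
The normalizing constant is 0.051×0.76 + 0.84816×0.24 = 0.242318
P(cosmic-ray hit | anomaly flag, ¬real transient source) = 0.203558/0.242318 ≈ 0.8400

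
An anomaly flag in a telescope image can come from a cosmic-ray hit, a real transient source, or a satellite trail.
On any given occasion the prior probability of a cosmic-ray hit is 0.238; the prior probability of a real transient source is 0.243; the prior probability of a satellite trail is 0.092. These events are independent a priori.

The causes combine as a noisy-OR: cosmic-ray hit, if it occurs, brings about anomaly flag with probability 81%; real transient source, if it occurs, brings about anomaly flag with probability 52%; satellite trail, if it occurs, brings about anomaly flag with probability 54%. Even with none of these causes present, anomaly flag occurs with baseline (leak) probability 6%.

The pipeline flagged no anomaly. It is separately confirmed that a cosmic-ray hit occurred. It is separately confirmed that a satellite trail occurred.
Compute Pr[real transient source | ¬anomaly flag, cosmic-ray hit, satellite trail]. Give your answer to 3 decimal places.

Pr[real transient source | ¬anomaly flag, cosmic-ray hit, satellite trail] ≈ 0.134

Under noisy-OR, P(anomaly flag | causes) = 1 − (1−0.06)·∏(1−qᵢ) over the active causes.
Enumerate both values of real transient source and weight by the priors:
  P(¬anomaly flag | cosmic-ray hit, satellite trail) = 0.082156×0.757 + 0.039435×0.243
        = 0.062192 + 0.009583 = 0.071775
Configurations with real transient source contribute 0.009583, so
  P(real transient source | ¬anomaly flag, cosmic-ray hit, satellite trail) = 0.009583 / 0.071775 ≈ 0.134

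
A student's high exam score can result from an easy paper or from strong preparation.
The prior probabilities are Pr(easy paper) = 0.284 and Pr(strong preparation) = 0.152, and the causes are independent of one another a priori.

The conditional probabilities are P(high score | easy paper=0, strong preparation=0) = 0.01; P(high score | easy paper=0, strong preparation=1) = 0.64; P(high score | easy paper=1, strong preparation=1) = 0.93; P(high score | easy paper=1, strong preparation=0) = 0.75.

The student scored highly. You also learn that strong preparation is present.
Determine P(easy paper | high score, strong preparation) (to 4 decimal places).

P(easy paper | high score, strong preparation) ≈ 0.3656

Enumerate both values of easy paper and weight by the priors:
  P(high score | strong preparation) = 0.64·0.716 + 0.93·0.284
        = 0.458240 + 0.264120 = 0.722360
Keeping only the easy paper-present terms gives 0.264120, so
  P(easy paper | high score, strong preparation) = 0.264120 / 0.722360 ≈ 0.3656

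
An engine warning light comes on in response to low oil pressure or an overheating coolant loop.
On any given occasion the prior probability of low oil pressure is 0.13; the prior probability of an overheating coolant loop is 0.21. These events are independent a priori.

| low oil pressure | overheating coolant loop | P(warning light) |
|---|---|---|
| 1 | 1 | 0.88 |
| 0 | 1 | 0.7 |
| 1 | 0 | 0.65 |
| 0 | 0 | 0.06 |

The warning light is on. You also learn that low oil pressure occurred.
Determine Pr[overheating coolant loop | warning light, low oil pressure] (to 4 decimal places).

Pr[overheating coolant loop | warning light, low oil pressure] ≈ 0.2646

P(warning light | low oil pressure) = 0.65*0.79 + 0.88*0.21 = 0.513500 + 0.184800 = 0.698300
Of this, 0.184800 comes from 0.88*0.21 (the overheating coolant loop=true cases).
P(overheating coolant loop | warning light, low oil pressure) = 0.184800 / 0.698300 ≈ 0.2646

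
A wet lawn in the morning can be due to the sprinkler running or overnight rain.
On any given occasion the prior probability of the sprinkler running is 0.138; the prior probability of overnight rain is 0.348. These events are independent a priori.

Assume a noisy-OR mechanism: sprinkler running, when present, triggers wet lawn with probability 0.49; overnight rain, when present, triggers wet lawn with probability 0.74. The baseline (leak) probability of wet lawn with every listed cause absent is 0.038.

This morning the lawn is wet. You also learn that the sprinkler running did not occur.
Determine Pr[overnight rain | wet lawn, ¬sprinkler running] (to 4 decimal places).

Pr[overnight rain | wet lawn, ¬sprinkler running] ≈ 0.9133

Under noisy-OR, P(wet lawn | causes) = 1 − (1−0.038)·∏(1−qᵢ) over the active causes.
By total probability over both values of overnight rain:
  P(wet lawn | ¬sprinkler running) = 0.038·0.652 + 0.74988·0.348
        = 0.024776 + 0.260958 = 0.285734
Keeping only the overnight rain-present terms gives 0.260958, so
  P(overnight rain | wet lawn, ¬sprinkler running) = 0.260958 / 0.285734 ≈ 0.9133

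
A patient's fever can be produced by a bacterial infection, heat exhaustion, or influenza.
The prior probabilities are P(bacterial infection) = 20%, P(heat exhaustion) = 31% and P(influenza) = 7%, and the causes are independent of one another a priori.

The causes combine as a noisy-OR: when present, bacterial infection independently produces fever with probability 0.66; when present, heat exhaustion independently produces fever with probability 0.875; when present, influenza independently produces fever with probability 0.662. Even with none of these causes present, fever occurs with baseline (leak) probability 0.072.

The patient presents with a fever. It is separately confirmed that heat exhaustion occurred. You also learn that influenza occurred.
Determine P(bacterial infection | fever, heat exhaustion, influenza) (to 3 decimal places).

Under noisy-OR, P(fever | causes) = 1 − (1−0.072)·∏(1−qᵢ) over the active causes.
Sum P(fever|·) weighted by the priors over both values of bacterial infection:
  P(fever | heat exhaustion, influenza) = 0.960792·0.8 + 0.986669·0.2
        = 0.768634 + 0.197334 = 0.965968
Configurations with bacterial infection contribute 0.197334, so
  P(bacterial infection | fever, heat exhaustion, influenza) = 0.197334 / 0.965968 ≈ 0.204

P(bacterial infection | fever, heat exhaustion, influenza) ≈ 0.204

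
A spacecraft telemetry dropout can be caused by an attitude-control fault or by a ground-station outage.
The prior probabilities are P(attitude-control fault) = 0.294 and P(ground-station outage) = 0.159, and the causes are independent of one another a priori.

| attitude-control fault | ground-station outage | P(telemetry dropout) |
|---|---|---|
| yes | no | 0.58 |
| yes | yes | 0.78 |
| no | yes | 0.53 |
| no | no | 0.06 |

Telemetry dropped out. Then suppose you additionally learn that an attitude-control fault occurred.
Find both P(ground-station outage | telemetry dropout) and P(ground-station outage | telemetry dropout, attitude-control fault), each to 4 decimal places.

Weight on ground-station outage=true, given the evidence: 0.059495 + 0.036462 = 0.095957
The normalizing constant is 0.06·0.706·0.841 + 0.53·0.706·0.159 + 0.58·0.294·0.841 + 0.78·0.294·0.159 = 0.274989
P(ground-station outage | telemetry dropout) = 0.095957/0.274989 ≈ 0.3489

Now also conditioning on attitude-control fault=true:
Weight on ground-station outage=true, given the evidence: 0.78×0.159 = 0.124020
The normalizing constant is 0.58×0.841 + 0.78×0.159 = 0.611800
P(ground-station outage | telemetry dropout, attitude-control fault) = 0.124020/0.611800 ≈ 0.2027
— attitude-control fault explains away the evidence for ground-station outage.

P(ground-station outage | telemetry dropout) ≈ 0.3489; P(ground-station outage | telemetry dropout, attitude-control fault) ≈ 0.2027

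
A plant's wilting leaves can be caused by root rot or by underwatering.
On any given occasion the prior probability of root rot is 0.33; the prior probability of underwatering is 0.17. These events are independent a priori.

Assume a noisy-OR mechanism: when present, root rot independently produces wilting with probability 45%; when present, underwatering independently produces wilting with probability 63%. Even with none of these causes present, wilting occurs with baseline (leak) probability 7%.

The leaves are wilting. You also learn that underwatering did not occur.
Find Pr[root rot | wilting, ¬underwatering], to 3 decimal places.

Pr[root rot | wilting, ¬underwatering] ≈ 0.775

Under noisy-OR, P(wilting | causes) = 1 − (1−0.07)·∏(1−qᵢ) over the active causes.
Numerator (weight on configurations with root rot): 0.4885*0.33 = 0.161205
Normalizer over all consistent configurations: 0.07*0.67 + 0.4885*0.33 = 0.208105
Posterior = 0.161205 / 0.208105 ≈ 0.775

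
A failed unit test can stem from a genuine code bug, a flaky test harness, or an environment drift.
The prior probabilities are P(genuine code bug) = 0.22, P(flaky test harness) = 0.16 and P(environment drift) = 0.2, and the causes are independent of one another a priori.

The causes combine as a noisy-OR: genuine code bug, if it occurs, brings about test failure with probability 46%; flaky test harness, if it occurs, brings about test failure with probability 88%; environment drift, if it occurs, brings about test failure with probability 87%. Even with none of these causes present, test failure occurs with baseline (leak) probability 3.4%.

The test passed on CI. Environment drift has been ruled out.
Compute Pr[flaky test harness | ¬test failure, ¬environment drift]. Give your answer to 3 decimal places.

Pr[flaky test harness | ¬test failure, ¬environment drift] ≈ 0.022

Under noisy-OR, P(test failure | causes) = 1 − (1−0.034)·∏(1−qᵢ) over the active causes.
P(¬test failure | ¬environment drift) = 0.966*0.78*0.84 + 0.11592*0.78*0.16 + 0.52164*0.22*0.84 + 0.062597*0.22*0.16 = 0.632923 + 0.014467 + 0.096399 + 0.002203 = 0.745992
The flaky test harness-present share is 0.014467 + 0.002203 = 0.016670.
So P(flaky test harness | ¬test failure, ¬environment drift) = 0.016670/0.745992 ≈ 0.022.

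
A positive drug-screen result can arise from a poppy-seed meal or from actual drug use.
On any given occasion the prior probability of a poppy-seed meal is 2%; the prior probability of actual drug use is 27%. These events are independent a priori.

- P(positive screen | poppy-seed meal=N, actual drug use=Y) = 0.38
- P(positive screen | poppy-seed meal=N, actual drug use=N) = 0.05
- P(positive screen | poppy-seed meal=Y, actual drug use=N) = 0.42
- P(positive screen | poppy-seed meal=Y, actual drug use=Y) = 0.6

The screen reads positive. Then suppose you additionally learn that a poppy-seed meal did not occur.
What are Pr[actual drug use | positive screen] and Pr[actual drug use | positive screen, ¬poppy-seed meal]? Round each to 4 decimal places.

P(positive screen) = 0.05*0.98*0.73 + 0.38*0.98*0.27 + 0.42*0.02*0.73 + 0.6*0.02*0.27 = 0.035770 + 0.100548 + 0.006132 + 0.003240 = 0.145690
The actual drug use-present share is 0.100548 + 0.003240 = 0.103788.
Hence the posterior is 0.103788/0.145690 ≈ 0.7124.

Now also conditioning on poppy-seed meal≠true:
Sum P(positive screen|·) weighted by the priors over both values of actual drug use:
  P(positive screen | ¬poppy-seed meal) = 0.05×0.73 + 0.38×0.27
        = 0.036500 + 0.102600 = 0.139100
The terms with actual drug use present sum to 0.102600, so
  P(actual drug use | positive screen, ¬poppy-seed meal) = 0.102600 / 0.139100 ≈ 0.7376
With poppy-seed meal excluded, actual drug use must carry more of the explanatory weight for the positive screen.

Pr[actual drug use | positive screen] ≈ 0.7124; Pr[actual drug use | positive screen, ¬poppy-seed meal] ≈ 0.7376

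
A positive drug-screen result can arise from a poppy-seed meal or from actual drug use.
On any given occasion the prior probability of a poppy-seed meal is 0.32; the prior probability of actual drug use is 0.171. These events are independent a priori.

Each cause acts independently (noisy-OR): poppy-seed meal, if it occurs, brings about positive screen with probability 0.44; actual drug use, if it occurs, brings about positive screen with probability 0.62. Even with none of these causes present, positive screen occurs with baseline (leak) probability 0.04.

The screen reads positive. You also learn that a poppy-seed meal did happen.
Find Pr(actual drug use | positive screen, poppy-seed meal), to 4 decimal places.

Under noisy-OR, P(positive screen | causes) = 1 − (1−0.04)·∏(1−qᵢ) over the active causes.
Enumerate both values of actual drug use and weight by the priors:
  P(positive screen | poppy-seed meal) = 0.4624*0.829 + 0.795712*0.171
        = 0.383330 + 0.136067 = 0.519397
Configurations with actual drug use contribute 0.136067, so
  P(actual drug use | positive screen, poppy-seed meal) = 0.136067 / 0.519397 ≈ 0.2620

Pr(actual drug use | positive screen, poppy-seed meal) ≈ 0.2620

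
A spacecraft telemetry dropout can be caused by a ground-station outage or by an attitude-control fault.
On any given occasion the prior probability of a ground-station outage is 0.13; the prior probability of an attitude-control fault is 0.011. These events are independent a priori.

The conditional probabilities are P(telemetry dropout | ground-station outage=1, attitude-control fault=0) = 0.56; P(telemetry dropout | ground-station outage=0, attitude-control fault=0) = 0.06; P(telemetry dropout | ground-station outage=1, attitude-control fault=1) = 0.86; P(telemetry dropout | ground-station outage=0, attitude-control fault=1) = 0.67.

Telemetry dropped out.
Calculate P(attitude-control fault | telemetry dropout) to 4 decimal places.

By total probability over the 4 (ground-station outage, attitude-control fault) configurations:
  P(telemetry dropout) = 0.06*0.87*0.989 + 0.67*0.87*0.011 + 0.56*0.13*0.989 + 0.86*0.13*0.011
        = 0.051626 + 0.006412 + 0.071999 + 0.001230 = 0.131267
Keeping only the attitude-control fault-present terms gives 0.007642, so
  P(attitude-control fault | telemetry dropout) = 0.007642 / 0.131267 ≈ 0.0582

P(attitude-control fault | telemetry dropout) ≈ 0.0582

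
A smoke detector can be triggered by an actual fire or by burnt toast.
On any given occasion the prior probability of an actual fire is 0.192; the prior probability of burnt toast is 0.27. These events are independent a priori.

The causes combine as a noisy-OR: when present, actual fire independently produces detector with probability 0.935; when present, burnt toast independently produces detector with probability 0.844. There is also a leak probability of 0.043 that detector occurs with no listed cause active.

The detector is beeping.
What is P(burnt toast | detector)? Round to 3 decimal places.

P(burnt toast | detector) ≈ 0.602

Under noisy-OR, P(detector | causes) = 1 − (1−0.043)·∏(1−qᵢ) over the active causes.
For the numerator, keep only burnt toast=true terms: 0.185590 + 0.051337 = 0.236927
The normalizing constant is 0.043·0.808·0.73 + 0.850708·0.808·0.27 + 0.937795·0.192·0.73 + 0.990296·0.192·0.27 = 0.393731
P(burnt toast | detector) = 0.236927/0.393731 ≈ 0.602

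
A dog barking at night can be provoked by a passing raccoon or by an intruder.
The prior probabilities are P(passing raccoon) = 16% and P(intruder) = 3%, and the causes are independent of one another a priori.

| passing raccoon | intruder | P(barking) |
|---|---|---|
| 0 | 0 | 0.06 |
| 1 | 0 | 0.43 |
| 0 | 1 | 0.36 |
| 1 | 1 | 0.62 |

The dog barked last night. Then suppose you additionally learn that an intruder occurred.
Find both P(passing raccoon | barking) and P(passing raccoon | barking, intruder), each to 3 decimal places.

P(passing raccoon | barking) ≈ 0.546; P(passing raccoon | barking, intruder) ≈ 0.247

For the numerator, keep only passing raccoon=true terms: 0.066736 + 0.002976 = 0.069712
Normalizer over all consistent configurations: 0.06·0.84·0.97 + 0.36·0.84·0.03 + 0.43·0.16·0.97 + 0.62·0.16·0.03 = 0.127672
Posterior = 0.069712 / 0.127672 ≈ 0.546

With the extra evidence:
P(barking | intruder) = 0.36*0.84 + 0.62*0.16 = 0.302400 + 0.099200 = 0.401600
Restricting to configurations with passing raccoon present: 0.62*0.16 = 0.099200.
Hence the posterior is 0.099200/0.401600 ≈ 0.247.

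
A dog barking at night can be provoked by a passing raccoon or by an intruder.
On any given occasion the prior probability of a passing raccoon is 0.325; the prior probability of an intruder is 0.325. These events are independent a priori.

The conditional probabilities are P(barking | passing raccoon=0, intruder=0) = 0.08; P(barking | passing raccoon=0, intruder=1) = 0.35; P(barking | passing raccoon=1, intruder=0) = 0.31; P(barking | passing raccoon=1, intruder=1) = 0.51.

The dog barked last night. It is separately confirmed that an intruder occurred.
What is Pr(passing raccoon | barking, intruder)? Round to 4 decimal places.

Weight on passing raccoon=true, given the evidence: 0.51*0.325 = 0.165750
Normalizer over all consistent configurations: 0.35*0.675 + 0.51*0.325 = 0.402000
Posterior = 0.165750 / 0.402000 ≈ 0.4123

Pr(passing raccoon | barking, intruder) ≈ 0.4123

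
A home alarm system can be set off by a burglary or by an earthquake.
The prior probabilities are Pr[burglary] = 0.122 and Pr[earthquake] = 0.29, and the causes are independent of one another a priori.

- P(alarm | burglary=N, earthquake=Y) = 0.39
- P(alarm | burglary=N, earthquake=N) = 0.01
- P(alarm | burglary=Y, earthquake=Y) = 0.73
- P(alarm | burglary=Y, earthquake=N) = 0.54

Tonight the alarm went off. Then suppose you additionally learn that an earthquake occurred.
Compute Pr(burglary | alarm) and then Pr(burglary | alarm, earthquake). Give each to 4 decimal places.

P(alarm) = 0.01·0.878·0.71 + 0.39·0.878·0.29 + 0.54·0.122·0.71 + 0.73·0.122·0.29 = 0.006234 + 0.099302 + 0.046775 + 0.025827 = 0.178138
Restricting to configurations with burglary present: 0.046775 + 0.025827 = 0.072602.
Hence the posterior is 0.072602/0.178138 ≈ 0.4076.

Now condition on the additional information:
P(alarm | earthquake) = 0.39·0.878 + 0.73·0.122 = 0.342420 + 0.089060 = 0.431480
Restricting to configurations with burglary present: 0.73·0.122 = 0.089060.
So P(burglary | alarm, earthquake) = 0.089060/0.431480 ≈ 0.2064.

Pr(burglary | alarm) ≈ 0.4076; Pr(burglary | alarm, earthquake) ≈ 0.2064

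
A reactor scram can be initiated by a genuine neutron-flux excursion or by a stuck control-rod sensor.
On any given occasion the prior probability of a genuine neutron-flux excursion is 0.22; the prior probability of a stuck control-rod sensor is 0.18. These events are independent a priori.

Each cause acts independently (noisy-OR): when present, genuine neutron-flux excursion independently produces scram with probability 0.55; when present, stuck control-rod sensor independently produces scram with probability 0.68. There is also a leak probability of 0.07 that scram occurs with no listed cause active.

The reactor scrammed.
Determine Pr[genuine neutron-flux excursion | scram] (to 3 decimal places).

Under noisy-OR, P(scram | causes) = 1 − (1−0.07)·∏(1−qᵢ) over the active causes.
Enumerate the 4 (genuine neutron-flux excursion, stuck control-rod sensor) configurations and weight by the priors:
  P(scram) = 0.07*0.78*0.82 + 0.7024*0.78*0.18 + 0.5815*0.22*0.82 + 0.86608*0.22*0.18
        = 0.044772 + 0.098617 + 0.104903 + 0.034297 = 0.282589
The terms with genuine neutron-flux excursion present sum to 0.139200, so
  P(genuine neutron-flux excursion | scram) = 0.139200 / 0.282589 ≈ 0.493

Pr[genuine neutron-flux excursion | scram] ≈ 0.493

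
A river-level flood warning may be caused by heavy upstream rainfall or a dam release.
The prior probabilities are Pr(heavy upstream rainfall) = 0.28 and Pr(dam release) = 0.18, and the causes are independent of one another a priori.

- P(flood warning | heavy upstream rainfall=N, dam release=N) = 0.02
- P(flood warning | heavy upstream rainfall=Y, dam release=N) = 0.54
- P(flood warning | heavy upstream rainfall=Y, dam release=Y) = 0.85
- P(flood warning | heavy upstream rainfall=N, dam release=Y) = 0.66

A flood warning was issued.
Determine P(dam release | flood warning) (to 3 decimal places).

Sum P(flood warning|·) weighted by the priors over the 4 (heavy upstream rainfall, dam release) configurations:
  P(flood warning) = 0.02×0.72×0.82 + 0.66×0.72×0.18 + 0.54×0.28×0.82 + 0.85×0.28×0.18
        = 0.011808 + 0.085536 + 0.123984 + 0.042840 = 0.264168
Configurations with dam release contribute 0.128376, so
  P(dam release | flood warning) = 0.128376 / 0.264168 ≈ 0.486

P(dam release | flood warning) ≈ 0.486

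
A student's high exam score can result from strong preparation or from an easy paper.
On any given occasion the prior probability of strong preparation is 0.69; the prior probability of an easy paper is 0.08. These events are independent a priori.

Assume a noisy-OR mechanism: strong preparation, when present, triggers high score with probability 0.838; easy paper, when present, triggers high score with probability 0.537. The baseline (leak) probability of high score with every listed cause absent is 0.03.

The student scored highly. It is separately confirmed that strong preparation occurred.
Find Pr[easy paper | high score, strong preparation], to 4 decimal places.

Pr[easy paper | high score, strong preparation] ≈ 0.0873

Under noisy-OR, P(high score | causes) = 1 − (1−0.03)·∏(1−qᵢ) over the active causes.
Numerator (weight on configurations with easy paper): 0.927244*0.08 = 0.074180
Normalizer over all consistent configurations: 0.84286*0.92 + 0.927244*0.08 = 0.849611
Posterior = 0.074180 / 0.849611 ≈ 0.0873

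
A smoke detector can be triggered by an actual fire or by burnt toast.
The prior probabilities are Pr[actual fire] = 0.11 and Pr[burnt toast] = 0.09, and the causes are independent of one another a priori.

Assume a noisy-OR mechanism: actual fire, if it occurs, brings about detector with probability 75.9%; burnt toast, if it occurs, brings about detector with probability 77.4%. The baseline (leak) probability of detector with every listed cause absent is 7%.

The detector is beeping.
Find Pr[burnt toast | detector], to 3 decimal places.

Under noisy-OR, P(detector | causes) = 1 − (1−0.07)·∏(1−qᵢ) over the active causes.
P(detector) = 0.07×0.89×0.91 + 0.78982×0.89×0.09 + 0.77587×0.11×0.91 + 0.949347×0.11×0.09 = 0.056693 + 0.063265 + 0.077665 + 0.009399 = 0.207022
Restricting to configurations with burnt toast present: 0.063265 + 0.009399 = 0.072664.
P(burnt toast | detector) = 0.072664 / 0.207022 ≈ 0.351

Pr[burnt toast | detector] ≈ 0.351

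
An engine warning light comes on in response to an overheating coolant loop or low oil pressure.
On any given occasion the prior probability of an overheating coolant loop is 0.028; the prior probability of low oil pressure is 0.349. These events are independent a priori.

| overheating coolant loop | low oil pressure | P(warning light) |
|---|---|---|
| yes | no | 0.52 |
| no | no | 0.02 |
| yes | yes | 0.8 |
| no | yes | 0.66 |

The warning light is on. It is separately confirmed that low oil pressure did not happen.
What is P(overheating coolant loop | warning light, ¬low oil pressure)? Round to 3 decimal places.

Numerator (weight on configurations with overheating coolant loop): 0.52×0.028 = 0.014560
Normalizer over all consistent configurations: 0.02×0.972 + 0.52×0.028 = 0.034000
Posterior = 0.014560 / 0.034000 ≈ 0.428

P(overheating coolant loop | warning light, ¬low oil pressure) ≈ 0.428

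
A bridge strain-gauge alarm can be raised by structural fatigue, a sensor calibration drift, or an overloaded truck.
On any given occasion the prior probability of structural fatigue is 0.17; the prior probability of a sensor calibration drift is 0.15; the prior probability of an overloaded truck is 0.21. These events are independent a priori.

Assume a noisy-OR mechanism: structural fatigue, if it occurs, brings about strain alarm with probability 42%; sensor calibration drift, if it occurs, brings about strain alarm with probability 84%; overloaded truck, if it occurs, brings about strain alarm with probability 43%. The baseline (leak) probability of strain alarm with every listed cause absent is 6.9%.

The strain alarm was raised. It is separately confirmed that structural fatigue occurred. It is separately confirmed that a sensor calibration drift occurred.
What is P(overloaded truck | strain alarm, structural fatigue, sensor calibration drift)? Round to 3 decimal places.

P(overloaded truck | strain alarm, structural fatigue, sensor calibration drift) ≈ 0.217

Under noisy-OR, P(strain alarm | causes) = 1 − (1−0.069)·∏(1−qᵢ) over the active causes.
For the numerator, keep only overloaded truck=true terms: 0.950754*0.21 = 0.199658
The normalizing constant is 0.913603*0.79 + 0.950754*0.21 = 0.921404
Posterior = 0.199658 / 0.921404 ≈ 0.217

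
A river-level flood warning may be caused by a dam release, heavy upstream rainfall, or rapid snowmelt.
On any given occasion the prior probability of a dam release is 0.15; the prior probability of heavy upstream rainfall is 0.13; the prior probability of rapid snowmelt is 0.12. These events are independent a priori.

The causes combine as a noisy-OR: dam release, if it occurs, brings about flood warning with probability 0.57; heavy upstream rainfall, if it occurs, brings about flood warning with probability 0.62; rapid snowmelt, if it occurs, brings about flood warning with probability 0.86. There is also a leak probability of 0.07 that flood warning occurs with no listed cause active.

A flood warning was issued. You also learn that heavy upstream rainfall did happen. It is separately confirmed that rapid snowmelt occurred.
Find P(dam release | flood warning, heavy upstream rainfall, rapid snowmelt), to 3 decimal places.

Under noisy-OR, P(flood warning | causes) = 1 − (1−0.07)·∏(1−qᵢ) over the active causes.
Enumerate both values of dam release and weight by the priors:
  P(flood warning | heavy upstream rainfall, rapid snowmelt) = 0.950524*0.85 + 0.978725*0.15
        = 0.807945 + 0.146809 = 0.954754
Keeping only the dam release-present terms gives 0.146809, so
  P(dam release | flood warning, heavy upstream rainfall, rapid snowmelt) = 0.146809 / 0.954754 ≈ 0.154

P(dam release | flood warning, heavy upstream rainfall, rapid snowmelt) ≈ 0.154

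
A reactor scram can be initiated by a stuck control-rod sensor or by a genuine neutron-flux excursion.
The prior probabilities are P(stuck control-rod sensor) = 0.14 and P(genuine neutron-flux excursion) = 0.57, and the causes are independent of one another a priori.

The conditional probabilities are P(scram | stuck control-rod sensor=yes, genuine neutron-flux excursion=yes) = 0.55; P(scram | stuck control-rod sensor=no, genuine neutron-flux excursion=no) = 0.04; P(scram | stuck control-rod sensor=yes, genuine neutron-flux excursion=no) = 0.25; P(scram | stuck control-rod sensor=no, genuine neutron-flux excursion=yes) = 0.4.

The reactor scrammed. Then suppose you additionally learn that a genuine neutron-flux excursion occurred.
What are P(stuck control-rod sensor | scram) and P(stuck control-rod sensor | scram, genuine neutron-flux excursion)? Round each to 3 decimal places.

Weight on stuck control-rod sensor=true, given the evidence: 0.015050 + 0.043890 = 0.058940
Normalizer over all consistent configurations: 0.04*0.86*0.43 + 0.4*0.86*0.57 + 0.25*0.14*0.43 + 0.55*0.14*0.57 = 0.269812
Posterior = 0.058940 / 0.269812 ≈ 0.218

Now condition on the additional information:
Numerator (weight on configurations with stuck control-rod sensor): 0.55*0.14 = 0.077000
Normalizer over all consistent configurations: 0.4*0.86 + 0.55*0.14 = 0.421000
P(stuck control-rod sensor | scram, genuine neutron-flux excursion) = 0.077000/0.421000 ≈ 0.183

P(stuck control-rod sensor | scram) ≈ 0.218; P(stuck control-rod sensor | scram, genuine neutron-flux excursion) ≈ 0.183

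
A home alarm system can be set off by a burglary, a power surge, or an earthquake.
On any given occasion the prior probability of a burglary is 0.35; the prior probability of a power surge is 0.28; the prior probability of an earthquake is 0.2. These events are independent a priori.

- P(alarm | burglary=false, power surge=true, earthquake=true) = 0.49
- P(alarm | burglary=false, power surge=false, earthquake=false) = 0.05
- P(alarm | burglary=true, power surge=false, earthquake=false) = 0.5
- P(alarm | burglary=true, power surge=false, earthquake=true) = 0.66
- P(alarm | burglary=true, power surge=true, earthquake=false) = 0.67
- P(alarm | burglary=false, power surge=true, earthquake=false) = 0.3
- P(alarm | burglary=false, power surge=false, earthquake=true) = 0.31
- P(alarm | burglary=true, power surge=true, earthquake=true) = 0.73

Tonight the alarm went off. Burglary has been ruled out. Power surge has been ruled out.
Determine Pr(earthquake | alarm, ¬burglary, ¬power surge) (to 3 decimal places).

Sum P(alarm|·) weighted by the priors over both values of earthquake:
  P(alarm | ¬burglary, ¬power surge) = 0.05×0.8 + 0.31×0.2
        = 0.040000 + 0.062000 = 0.102000
The terms with earthquake present sum to 0.062000, so
  P(earthquake | alarm, ¬burglary, ¬power surge) = 0.062000 / 0.102000 ≈ 0.608

Pr(earthquake | alarm, ¬burglary, ¬power surge) ≈ 0.608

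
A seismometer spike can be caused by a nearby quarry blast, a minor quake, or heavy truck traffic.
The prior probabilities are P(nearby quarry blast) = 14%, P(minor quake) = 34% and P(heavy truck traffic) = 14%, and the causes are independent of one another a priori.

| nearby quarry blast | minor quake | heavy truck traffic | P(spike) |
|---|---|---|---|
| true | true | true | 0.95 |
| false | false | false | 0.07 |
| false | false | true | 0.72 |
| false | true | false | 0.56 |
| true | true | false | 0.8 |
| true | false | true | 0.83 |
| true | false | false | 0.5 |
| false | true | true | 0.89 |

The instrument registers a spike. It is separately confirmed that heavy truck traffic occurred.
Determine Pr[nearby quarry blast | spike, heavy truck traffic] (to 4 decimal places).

Pr[nearby quarry blast | spike, heavy truck traffic] ≈ 0.1542

P(spike | heavy truck traffic) = 0.72×0.86×0.66 + 0.89×0.86×0.34 + 0.83×0.14×0.66 + 0.95×0.14×0.34 = 0.408672 + 0.260236 + 0.076692 + 0.045220 = 0.790820
The nearby quarry blast-present share is 0.076692 + 0.045220 = 0.121912.
P(nearby quarry blast | spike, heavy truck traffic) = 0.121912 / 0.790820 ≈ 0.1542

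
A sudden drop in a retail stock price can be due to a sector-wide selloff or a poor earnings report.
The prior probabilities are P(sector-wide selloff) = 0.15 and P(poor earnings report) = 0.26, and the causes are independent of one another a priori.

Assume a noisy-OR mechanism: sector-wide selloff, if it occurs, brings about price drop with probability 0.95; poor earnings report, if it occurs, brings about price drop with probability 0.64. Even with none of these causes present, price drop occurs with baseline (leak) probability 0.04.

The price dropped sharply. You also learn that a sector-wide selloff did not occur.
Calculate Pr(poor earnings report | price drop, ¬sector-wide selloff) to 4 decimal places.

Under noisy-OR, P(price drop | causes) = 1 − (1−0.04)·∏(1−qᵢ) over the active causes.
By total probability over both values of poor earnings report:
  P(price drop | ¬sector-wide selloff) = 0.04·0.74 + 0.6544·0.26
        = 0.029600 + 0.170144 = 0.199744
Configurations with poor earnings report contribute 0.170144, so
  P(poor earnings report | price drop, ¬sector-wide selloff) = 0.170144 / 0.199744 ≈ 0.8518

Pr(poor earnings report | price drop, ¬sector-wide selloff) ≈ 0.8518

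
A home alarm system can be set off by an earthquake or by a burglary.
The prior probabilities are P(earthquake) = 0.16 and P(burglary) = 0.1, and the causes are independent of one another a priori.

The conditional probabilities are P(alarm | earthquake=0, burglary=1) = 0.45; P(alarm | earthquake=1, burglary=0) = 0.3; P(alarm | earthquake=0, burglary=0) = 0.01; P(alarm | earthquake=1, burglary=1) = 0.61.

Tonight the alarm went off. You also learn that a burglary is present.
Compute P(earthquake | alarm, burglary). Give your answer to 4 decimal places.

For the numerator, keep only earthquake=true terms: 0.61×0.16 = 0.097600
Denominator P(alarm | burglary): 0.45×0.84 + 0.61×0.16 = 0.475600
P(earthquake | alarm, burglary) = 0.097600/0.475600 ≈ 0.2052

P(earthquake | alarm, burglary) ≈ 0.2052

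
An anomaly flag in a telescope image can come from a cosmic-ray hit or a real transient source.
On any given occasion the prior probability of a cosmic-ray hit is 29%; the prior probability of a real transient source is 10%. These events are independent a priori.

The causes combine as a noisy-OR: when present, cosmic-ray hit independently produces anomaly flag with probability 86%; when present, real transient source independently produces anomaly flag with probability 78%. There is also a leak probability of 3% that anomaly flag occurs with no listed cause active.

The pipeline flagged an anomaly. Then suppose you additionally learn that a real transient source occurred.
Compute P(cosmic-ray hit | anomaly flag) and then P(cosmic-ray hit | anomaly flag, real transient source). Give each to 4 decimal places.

P(cosmic-ray hit | anomaly flag) ≈ 0.7718; P(cosmic-ray hit | anomaly flag, real transient source) ≈ 0.3350

Under noisy-OR, P(anomaly flag | causes) = 1 − (1−0.03)·∏(1−qᵢ) over the active causes.
Sum P(anomaly flag|·) weighted by the priors over the 4 (cosmic-ray hit, real transient source) configurations:
  P(anomaly flag) = 0.03×0.71×0.9 + 0.7866×0.71×0.1 + 0.8642×0.29×0.9 + 0.970124×0.29×0.1
        = 0.019170 + 0.055849 + 0.225556 + 0.028134 = 0.328709
Configurations with cosmic-ray hit contribute 0.253690, so
  P(cosmic-ray hit | anomaly flag) = 0.253690 / 0.328709 ≈ 0.7718

Now also conditioning on real transient source=true:
Enumerate both values of cosmic-ray hit and weight by the priors:
  P(anomaly flag | real transient source) = 0.7866*0.71 + 0.970124*0.29
        = 0.558486 + 0.281336 = 0.839822
Keeping only the cosmic-ray hit-present terms gives 0.281336, so
  P(cosmic-ray hit | anomaly flag, real transient source) = 0.281336 / 0.839822 ≈ 0.3350
The drop from 0.7718 to 0.3350 is the explaining-away (discounting) effect.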